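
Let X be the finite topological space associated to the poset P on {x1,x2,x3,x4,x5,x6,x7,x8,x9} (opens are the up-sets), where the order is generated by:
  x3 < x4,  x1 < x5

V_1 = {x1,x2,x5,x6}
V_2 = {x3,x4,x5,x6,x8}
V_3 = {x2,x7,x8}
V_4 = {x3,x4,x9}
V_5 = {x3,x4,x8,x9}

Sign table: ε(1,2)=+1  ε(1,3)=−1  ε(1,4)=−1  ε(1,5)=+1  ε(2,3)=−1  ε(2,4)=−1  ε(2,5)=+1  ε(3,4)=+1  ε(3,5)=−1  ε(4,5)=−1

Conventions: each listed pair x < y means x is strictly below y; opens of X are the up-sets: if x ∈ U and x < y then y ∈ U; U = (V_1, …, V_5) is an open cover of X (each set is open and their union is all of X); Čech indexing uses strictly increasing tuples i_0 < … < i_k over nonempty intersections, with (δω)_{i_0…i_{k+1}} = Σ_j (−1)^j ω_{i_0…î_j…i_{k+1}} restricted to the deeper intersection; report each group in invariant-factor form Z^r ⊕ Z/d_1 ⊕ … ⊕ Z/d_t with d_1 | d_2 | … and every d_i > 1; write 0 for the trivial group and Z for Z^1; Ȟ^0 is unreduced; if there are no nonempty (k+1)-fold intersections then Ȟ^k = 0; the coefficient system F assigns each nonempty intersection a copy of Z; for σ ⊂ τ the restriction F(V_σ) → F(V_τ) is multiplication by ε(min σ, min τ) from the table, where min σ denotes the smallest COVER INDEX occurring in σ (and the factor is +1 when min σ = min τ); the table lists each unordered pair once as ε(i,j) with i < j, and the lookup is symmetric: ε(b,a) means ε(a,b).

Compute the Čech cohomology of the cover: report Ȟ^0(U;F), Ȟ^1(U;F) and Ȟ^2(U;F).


intersection data:
  V12={x5,x6} V13={x2} V23={x8} V24={x3,x4} V25={x3,x4,x8} V35={x8} V45={x3,x4,x9}
  V235={x8} V245={x3,x4}
C dims 5,7,2; δ0: rk 4, SNF 1^4; δ1: rk 2, SNF 1^2
Ȟ^0 = (5 − 4) − 0 = 1, so Ȟ^0 ≅ Z
Ȟ^1 = (7 − 2) − 4 = 1, so Ȟ^1 ≅ Z
Ȟ^2 = (2 − 0) − 2 = 0, so Ȟ^2 ≅ 0

Ȟ^0(U;F) ≅ Z; Ȟ^1(U;F) ≅ Z; Ȟ^2(U;F) ≅ 0


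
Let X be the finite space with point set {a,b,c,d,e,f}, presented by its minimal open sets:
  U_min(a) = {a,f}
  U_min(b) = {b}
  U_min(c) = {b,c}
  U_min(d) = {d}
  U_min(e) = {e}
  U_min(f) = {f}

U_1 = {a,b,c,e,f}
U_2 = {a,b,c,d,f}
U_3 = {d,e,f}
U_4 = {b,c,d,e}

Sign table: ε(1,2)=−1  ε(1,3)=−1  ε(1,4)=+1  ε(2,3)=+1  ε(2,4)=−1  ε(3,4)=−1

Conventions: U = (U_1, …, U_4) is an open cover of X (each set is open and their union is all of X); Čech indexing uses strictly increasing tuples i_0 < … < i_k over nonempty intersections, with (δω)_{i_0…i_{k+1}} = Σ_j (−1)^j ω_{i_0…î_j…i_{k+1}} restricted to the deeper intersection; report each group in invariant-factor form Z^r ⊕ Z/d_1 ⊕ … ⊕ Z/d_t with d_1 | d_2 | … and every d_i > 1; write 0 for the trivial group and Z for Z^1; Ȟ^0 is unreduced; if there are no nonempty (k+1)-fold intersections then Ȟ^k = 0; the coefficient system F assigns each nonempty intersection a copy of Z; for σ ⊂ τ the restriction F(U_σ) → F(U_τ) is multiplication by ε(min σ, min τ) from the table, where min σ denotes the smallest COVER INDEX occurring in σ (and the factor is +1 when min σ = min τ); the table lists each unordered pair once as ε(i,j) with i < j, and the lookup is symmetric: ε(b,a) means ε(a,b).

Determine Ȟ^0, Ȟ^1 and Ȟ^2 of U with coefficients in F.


cover nerve:
  U12={a,b,c,f} U13={e,f} U14={b,c,e} U23={d,f} U24={b,c,d} U34={d,e}
  U123={f} U124={b,c} U134={e} U234={d}
C dims 4,6,4; δ0: rk 3, SNF 1^3; δ1: rk 3, SNF 1^3
Ȟ^0: (4−3)−0=1 ⇒ Z
Ȟ^1: (6−3)−3=0 ⇒ 0
Ȟ^2: (4−0)−3=1 ⇒ Z

Ȟ^0(U;F) ≅ Z; Ȟ^1(U;F) ≅ 0; Ȟ^2(U;F) ≅ Z


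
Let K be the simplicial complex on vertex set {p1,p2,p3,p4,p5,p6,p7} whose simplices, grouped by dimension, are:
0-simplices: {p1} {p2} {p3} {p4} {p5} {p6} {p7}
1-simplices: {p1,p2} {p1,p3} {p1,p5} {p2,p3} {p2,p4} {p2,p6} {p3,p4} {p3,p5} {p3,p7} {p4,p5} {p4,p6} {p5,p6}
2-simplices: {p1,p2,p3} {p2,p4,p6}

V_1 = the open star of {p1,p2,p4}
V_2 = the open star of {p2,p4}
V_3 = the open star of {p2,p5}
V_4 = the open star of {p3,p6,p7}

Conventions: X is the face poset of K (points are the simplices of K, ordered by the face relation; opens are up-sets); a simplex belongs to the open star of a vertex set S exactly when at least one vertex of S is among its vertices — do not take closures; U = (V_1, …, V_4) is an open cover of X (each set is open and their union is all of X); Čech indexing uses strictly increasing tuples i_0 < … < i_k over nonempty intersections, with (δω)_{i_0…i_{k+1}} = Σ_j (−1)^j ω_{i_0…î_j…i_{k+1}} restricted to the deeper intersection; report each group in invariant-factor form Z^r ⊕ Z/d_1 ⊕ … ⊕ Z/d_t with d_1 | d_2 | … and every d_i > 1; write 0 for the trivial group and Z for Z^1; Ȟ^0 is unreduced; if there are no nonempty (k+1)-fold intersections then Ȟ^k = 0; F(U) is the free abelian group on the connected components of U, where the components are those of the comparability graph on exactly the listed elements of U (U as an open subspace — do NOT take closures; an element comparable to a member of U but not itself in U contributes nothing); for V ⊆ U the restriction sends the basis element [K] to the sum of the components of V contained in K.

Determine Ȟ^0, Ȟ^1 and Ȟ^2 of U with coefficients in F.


nonempty intersections:
  V1={{p1},{p2},{p4},{p1,p2},{p1,p3},{p1,p5},{p2,p3},{p2,p4},{p2,p6},{p3,p4},{p4,p5},{p4,p6},{p1,p2,p3},{p2,p4,p6}} V2={{p2},{p4},{p1,p2},{p2,p3},{p2,p4},{p2,p6},{p3,p4},{p4,p5},{p4,p6},{p1,p2,p3},{p2,p4,p6}} V3={{p2},{p5},{p1,p2},{p1,p5},{p2,p3},{p2,p4},{p2,p6},{p3,p5},{p4,p5},{p5,p6},{p1,p2,p3},{p2,p4,p6}} V4={{p3},{p6},{p7},{p1,p3},{p2,p3},{p2,p6},{p3,p4},{p3,p5},{p3,p7},{p4,p6},{p5,p6},{p1,p2,p3},{p2,p4,p6}}
  V12={{p2},{p4},{p1,p2},{p2,p3},{p2,p4},{p2,p6},{p3,p4},{p4,p5},{p4,p6},{p1,p2,p3},{p2,p4,p6}} V13={{p2},{p1,p2},{p1,p5},{p2,p3},{p2,p4},{p2,p6},{p4,p5},{p1,p2,p3},{p2,p4,p6}} V14={{p1,p3},{p2,p3},{p2,p6},{p3,p4},{p4,p6},{p1,p2,p3},{p2,p4,p6}} V23={{p2},{p1,p2},{p2,p3},{p2,p4},{p2,p6},{p4,p5},{p1,p2,p3},{p2,p4,p6}} V24={{p2,p3},{p2,p6},{p3,p4},{p4,p6},{p1,p2,p3},{p2,p4,p6}} V34={{p2,p3},{p2,p6},{p3,p5},{p5,p6},{p1,p2,p3},{p2,p4,p6}}
  V123={{p2},{p1,p2},{p2,p3},{p2,p4},{p2,p6},{p4,p5},{p1,p2,p3},{p2,p4,p6}} V124={{p2,p3},{p2,p6},{p3,p4},{p4,p6},{p1,p2,p3},{p2,p4,p6}} V134={{p2,p3},{p2,p6},{p1,p2,p3},{p2,p4,p6}} V234={{p2,p3},{p2,p6},{p1,p2,p3},{p2,p4,p6}}
  V1234={{p2,p3},{p2,p6},{p1,p2,p3},{p2,p4,p6}}
components per intersection:
  V1: {{p1},{p2},{p4},{p1,p2},{p1,p3},{p1,p5},{p2,p3},{p2,p4},{p2,p6},{p3,p4},{p4,p5},{p4,p6},{p1,p2,p3},{p2,p4,p6}}
  V2: {{p2},{p4},{p1,p2},{p2,p3},{p2,p4},{p2,p6},{p3,p4},{p4,p5},{p4,p6},{p1,p2,p3},{p2,p4,p6}}
  V3: {{p2},{p1,p2},{p2,p3},{p2,p4},{p2,p6},{p1,p2,p3},{p2,p4,p6}} {{p5},{p1,p5},{p3,p5},{p4,p5},{p5,p6}}
  V4: {{p3},{p7},{p1,p3},{p2,p3},{p3,p4},{p3,p5},{p3,p7},{p1,p2,p3}} {{p6},{p2,p6},{p4,p6},{p5,p6},{p2,p4,p6}}
  V12: {{p2},{p4},{p1,p2},{p2,p3},{p2,p4},{p2,p6},{p3,p4},{p4,p5},{p4,p6},{p1,p2,p3},{p2,p4,p6}}
  V13: {{p2},{p1,p2},{p2,p3},{p2,p4},{p2,p6},{p1,p2,p3},{p2,p4,p6}} {{p1,p5}} {{p4,p5}}
  V14: {{p1,p3},{p2,p3},{p1,p2,p3}} {{p2,p6},{p4,p6},{p2,p4,p6}} {{p3,p4}}
  V23: {{p2},{p1,p2},{p2,p3},{p2,p4},{p2,p6},{p1,p2,p3},{p2,p4,p6}} {{p4,p5}}
  V24: {{p2,p3},{p1,p2,p3}} {{p2,p6},{p4,p6},{p2,p4,p6}} {{p3,p4}}
  V34: {{p2,p3},{p1,p2,p3}} {{p2,p6},{p2,p4,p6}} {{p3,p5}} {{p5,p6}}
  V123: {{p2},{p1,p2},{p2,p3},{p2,p4},{p2,p6},{p1,p2,p3},{p2,p4,p6}} {{p4,p5}}
  V124: {{p2,p3},{p1,p2,p3}} {{p2,p6},{p4,p6},{p2,p4,p6}} {{p3,p4}}
  V134: {{p2,p3},{p1,p2,p3}} {{p2,p6},{p2,p4,p6}}
  V234: {{p2,p3},{p1,p2,p3}} {{p2,p6},{p2,p4,p6}}
  V1234: {{p2,p3},{p1,p2,p3}} {{p2,p6},{p2,p4,p6}}
C dims 6,16,9,2; δ0: rk 5, SNF 1^5; δ1: rk 7, SNF 1^7; δ2: rk 2, SNF 1^2
Ȟ^0: (6−5)−0=1 ⇒ Z
Ȟ^1: (16−7)−5=4 ⇒ Z^4
Ȟ^2: (9−2)−7=0 ⇒ 0

Ȟ^0(U;F) ≅ Z, Ȟ^1(U;F) ≅ Z^4 and Ȟ^2(U;F) ≅ 0


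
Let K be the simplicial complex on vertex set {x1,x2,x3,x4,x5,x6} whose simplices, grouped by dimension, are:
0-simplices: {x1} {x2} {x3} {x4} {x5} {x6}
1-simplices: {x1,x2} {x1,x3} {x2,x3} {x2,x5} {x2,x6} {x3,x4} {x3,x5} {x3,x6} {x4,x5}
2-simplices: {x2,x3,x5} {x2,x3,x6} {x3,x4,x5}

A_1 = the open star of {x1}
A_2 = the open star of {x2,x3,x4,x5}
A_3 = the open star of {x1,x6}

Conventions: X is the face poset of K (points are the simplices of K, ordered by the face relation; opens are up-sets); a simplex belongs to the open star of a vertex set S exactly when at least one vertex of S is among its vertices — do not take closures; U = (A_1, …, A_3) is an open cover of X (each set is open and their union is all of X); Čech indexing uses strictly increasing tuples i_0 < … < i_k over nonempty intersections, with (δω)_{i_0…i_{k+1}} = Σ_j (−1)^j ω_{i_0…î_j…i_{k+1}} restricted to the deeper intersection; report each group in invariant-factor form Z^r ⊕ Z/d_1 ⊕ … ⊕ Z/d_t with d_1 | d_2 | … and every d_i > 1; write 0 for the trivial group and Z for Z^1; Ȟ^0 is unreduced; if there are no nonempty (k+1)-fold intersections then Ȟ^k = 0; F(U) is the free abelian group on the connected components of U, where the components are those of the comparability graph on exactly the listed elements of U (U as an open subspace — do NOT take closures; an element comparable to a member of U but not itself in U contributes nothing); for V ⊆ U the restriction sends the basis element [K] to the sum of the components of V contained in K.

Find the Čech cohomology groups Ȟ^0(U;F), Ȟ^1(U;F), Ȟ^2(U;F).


Ȟ^0(U;F) ≅ Z,  Ȟ^1(U;F) ≅ Z,  Ȟ^2(U;F) ≅ 0

cover nerve:
  A1={{x1},{x1,x2},{x1,x3}} A2={{x2},{x3},{x4},{x5},{x1,x2},{x1,x3},{x2,x3},{x2,x5},{x2,x6},{x3,x4},{x3,x5},{x3,x6},{x4,x5},{x2,x3,x5},{x2,x3,x6},{x3,x4,x5}} A3={{x1},{x6},{x1,x2},{x1,x3},{x2,x6},{x3,x6},{x2,x3,x6}}
  A12={{x1,x2},{x1,x3}} A13={{x1},{x1,x2},{x1,x3}} A23={{x1,x2},{x1,x3},{x2,x6},{x3,x6},{x2,x3,x6}}
  A123={{x1,x2},{x1,x3}}
components per intersection:
  A1: {{x1},{x1,x2},{x1,x3}}
  A2: {{x2},{x3},{x4},{x5},{x1,x2},{x1,x3},{x2,x3},{x2,x5},{x2,x6},{x3,x4},{x3,x5},{x3,x6},{x4,x5},{x2,x3,x5},{x2,x3,x6},{x3,x4,x5}}
  A3: {{x1},{x1,x2},{x1,x3}} {{x6},{x2,x6},{x3,x6},{x2,x3,x6}}
  A12: {{x1,x2}} {{x1,x3}}
  A13: {{x1},{x1,x2},{x1,x3}}
  A23: {{x1,x2}} {{x1,x3}} {{x2,x6},{x3,x6},{x2,x3,x6}}
  A123: {{x1,x2}} {{x1,x3}}
C dims 4,6,2; δ0: rk 3, SNF 1^3; δ1: rk 2, SNF 1^2
Ȟ^0: (4−3)−0=1 ⇒ Z
Ȟ^1: (6−2)−3=1 ⇒ Z
Ȟ^2: (2−0)−2=0 ⇒ 0


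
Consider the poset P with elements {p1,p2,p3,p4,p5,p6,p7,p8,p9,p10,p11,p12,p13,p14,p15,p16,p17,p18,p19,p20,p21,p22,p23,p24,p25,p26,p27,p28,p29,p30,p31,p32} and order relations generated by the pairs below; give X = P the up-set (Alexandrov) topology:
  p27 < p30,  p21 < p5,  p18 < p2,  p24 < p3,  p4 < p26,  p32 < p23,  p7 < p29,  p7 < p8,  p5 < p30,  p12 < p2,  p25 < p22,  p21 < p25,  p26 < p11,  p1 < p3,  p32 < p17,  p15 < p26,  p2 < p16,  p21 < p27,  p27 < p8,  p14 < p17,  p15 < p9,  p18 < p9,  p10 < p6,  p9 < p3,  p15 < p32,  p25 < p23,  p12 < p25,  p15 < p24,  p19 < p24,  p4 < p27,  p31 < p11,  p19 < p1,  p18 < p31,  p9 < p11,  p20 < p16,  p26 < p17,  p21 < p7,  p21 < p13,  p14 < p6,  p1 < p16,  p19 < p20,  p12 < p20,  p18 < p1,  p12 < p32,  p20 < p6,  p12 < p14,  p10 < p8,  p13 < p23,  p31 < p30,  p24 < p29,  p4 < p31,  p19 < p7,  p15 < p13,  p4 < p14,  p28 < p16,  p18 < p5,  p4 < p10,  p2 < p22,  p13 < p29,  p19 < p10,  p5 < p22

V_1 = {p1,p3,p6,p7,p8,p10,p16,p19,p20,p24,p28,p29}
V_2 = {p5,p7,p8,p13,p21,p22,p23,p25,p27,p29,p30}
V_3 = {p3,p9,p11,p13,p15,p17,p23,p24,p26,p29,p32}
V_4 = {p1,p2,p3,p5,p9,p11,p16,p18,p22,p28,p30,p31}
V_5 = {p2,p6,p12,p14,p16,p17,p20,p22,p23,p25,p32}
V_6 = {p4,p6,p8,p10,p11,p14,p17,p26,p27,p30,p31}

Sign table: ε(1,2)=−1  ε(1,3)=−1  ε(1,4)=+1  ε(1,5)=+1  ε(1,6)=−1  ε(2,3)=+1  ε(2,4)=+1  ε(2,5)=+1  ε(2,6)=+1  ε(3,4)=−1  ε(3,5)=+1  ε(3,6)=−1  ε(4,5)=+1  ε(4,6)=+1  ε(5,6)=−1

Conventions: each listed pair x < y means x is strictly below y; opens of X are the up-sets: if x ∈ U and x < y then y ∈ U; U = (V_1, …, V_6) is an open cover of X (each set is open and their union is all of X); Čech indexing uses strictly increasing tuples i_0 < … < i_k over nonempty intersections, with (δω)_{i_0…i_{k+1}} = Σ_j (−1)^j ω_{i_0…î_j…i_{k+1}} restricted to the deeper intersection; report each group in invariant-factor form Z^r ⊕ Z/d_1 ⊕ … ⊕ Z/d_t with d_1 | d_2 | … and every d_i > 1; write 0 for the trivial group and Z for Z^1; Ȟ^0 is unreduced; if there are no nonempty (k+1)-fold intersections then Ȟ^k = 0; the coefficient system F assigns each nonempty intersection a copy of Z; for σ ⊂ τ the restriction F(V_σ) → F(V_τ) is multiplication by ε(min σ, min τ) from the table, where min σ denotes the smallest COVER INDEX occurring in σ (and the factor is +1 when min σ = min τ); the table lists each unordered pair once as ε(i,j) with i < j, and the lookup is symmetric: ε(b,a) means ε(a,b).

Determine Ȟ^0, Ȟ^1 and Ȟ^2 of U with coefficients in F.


nonempty overlaps:
  V12={p7,p8,p29} V13={p3,p24,p29} V14={p1,p3,p16,p28} V15={p6,p16,p20} V16={p6,p8,p10} V23={p13,p23,p29} V24={p5,p22,p30} V25={p22,p23,p25} V26={p8,p27,p30} V34={p3,p9,p11} V35={p17,p23,p32} V36={p11,p17,p26} V45={p2,p16,p22} V46={p11,p30,p31} V56={p6,p14,p17}
  V123={p29} V126={p8} V134={p3} V145={p16} V156={p6} V235={p23} V245={p22} V246={p30} V346={p11} V356={p17}
C dims 6,15,10; δ0: rk 6, SNF 1^5·2; δ1: rk 9, SNF 1^9
degree 0: 6−6−0 = 0 → Ȟ^0 ≅ 0
degree 1: 15−9−6 = 0 plus torsion [2] → Ȟ^1 ≅ Z/2
degree 2: 10−0−9 = 1 → Ȟ^2 ≅ Z

Ȟ^0 = 0,  Ȟ^1 = Z/2,  Ȟ^2 = Z


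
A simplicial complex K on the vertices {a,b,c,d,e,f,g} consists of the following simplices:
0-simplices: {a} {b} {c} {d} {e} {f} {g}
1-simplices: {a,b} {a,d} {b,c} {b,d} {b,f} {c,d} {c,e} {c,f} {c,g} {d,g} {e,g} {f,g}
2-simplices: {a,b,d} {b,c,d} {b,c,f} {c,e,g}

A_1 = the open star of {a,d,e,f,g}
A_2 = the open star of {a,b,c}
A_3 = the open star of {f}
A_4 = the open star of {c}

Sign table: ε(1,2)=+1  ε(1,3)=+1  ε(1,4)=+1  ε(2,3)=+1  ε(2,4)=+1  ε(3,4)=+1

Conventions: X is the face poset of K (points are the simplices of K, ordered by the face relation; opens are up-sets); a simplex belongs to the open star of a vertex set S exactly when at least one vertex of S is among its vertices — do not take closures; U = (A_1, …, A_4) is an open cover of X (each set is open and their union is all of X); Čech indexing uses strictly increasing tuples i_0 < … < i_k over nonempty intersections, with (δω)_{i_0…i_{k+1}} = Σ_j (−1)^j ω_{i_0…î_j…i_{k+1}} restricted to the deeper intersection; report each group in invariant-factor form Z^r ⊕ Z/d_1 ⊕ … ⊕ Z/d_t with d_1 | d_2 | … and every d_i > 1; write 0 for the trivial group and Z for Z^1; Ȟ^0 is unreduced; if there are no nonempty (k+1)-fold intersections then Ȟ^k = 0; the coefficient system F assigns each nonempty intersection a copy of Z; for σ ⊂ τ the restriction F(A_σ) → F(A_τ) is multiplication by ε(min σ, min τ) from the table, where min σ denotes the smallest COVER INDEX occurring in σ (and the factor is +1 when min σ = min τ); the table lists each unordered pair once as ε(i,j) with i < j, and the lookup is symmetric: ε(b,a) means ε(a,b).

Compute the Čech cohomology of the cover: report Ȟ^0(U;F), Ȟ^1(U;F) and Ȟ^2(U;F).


intersection data:
  A1={{a},{d},{e},{f},{g},{a,b},{a,d},{b,d},{b,f},{c,d},{c,e},{c,f},{c,g},{d,g},{e,g},{f,g},{a,b,d},{b,c,d},{b,c,f},{c,e,g}} A2={{a},{b},{c},{a,b},{a,d},{b,c},{b,d},{b,f},{c,d},{c,e},{c,f},{c,g},{a,b,d},{b,c,d},{b,c,f},{c,e,g}} A3={{f},{b,f},{c,f},{f,g},{b,c,f}} A4={{c},{b,c},{c,d},{c,e},{c,f},{c,g},{b,c,d},{b,c,f},{c,e,g}}
  A12={{a},{a,b},{a,d},{b,d},{b,f},{c,d},{c,e},{c,f},{c,g},{a,b,d},{b,c,d},{b,c,f},{c,e,g}} A13={{f},{b,f},{c,f},{f,g},{b,c,f}} A14={{c,d},{c,e},{c,f},{c,g},{b,c,d},{b,c,f},{c,e,g}} A23={{b,f},{c,f},{b,c,f}} A24={{c},{b,c},{c,d},{c,e},{c,f},{c,g},{b,c,d},{b,c,f},{c,e,g}} A34={{c,f},{b,c,f}}
  A123={{b,f},{c,f},{b,c,f}} A124={{c,d},{c,e},{c,f},{c,g},{b,c,d},{b,c,f},{c,e,g}} A134={{c,f},{b,c,f}} A234={{c,f},{b,c,f}}
  A1234={{c,f},{b,c,f}}
C dims 4,6,4,1; δ0: rk 3, SNF 1^3; δ1: rk 3, SNF 1^3; δ2: rk 1, SNF 1^1
Ȟ^0 = (4 − 3) − 0 = 1, so Ȟ^0 ≅ Z
Ȟ^1 = (6 − 3) − 3 = 0, so Ȟ^1 ≅ 0
Ȟ^2 = (4 − 1) − 3 = 0, so Ȟ^2 ≅ 0

Ȟ^0 ≅ Z, Ȟ^1 ≅ 0 and Ȟ^2 ≅ 0


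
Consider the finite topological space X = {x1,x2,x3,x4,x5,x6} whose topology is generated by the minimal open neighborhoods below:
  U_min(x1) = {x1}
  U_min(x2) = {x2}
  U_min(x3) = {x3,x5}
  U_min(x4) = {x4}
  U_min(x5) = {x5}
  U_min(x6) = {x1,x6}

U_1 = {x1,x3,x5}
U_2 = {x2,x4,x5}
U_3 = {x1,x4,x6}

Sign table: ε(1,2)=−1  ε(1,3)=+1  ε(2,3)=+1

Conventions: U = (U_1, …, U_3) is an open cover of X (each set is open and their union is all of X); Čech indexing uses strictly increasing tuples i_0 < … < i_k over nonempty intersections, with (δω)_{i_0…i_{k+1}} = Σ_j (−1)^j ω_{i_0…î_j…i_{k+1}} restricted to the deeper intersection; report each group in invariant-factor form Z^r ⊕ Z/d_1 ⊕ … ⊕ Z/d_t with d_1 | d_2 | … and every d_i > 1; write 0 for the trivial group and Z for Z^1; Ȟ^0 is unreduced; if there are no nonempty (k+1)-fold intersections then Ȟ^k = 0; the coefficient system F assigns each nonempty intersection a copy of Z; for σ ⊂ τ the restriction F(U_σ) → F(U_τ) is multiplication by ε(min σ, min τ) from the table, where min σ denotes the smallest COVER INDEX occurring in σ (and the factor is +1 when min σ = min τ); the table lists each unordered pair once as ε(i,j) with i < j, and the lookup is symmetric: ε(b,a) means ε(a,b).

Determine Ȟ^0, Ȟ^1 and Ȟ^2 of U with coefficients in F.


intersection data:
  U12={x5} U13={x1} U23={x4}
C dims 3,3; δ0: rk 3, SNF 1^2·2
Ȟ^0 = (3 − 3) − 0 = 0, so Ȟ^0 ≅ 0
Ȟ^1 = (3 − 0) − 3 = 0 plus torsion [2], so Ȟ^1 ≅ Z/2
Ȟ^2 = (0 − 0) − 0 = 0, so Ȟ^2 ≅ 0

Ȟ^0 = 0; Ȟ^1 = Z/2; Ȟ^2 = 0


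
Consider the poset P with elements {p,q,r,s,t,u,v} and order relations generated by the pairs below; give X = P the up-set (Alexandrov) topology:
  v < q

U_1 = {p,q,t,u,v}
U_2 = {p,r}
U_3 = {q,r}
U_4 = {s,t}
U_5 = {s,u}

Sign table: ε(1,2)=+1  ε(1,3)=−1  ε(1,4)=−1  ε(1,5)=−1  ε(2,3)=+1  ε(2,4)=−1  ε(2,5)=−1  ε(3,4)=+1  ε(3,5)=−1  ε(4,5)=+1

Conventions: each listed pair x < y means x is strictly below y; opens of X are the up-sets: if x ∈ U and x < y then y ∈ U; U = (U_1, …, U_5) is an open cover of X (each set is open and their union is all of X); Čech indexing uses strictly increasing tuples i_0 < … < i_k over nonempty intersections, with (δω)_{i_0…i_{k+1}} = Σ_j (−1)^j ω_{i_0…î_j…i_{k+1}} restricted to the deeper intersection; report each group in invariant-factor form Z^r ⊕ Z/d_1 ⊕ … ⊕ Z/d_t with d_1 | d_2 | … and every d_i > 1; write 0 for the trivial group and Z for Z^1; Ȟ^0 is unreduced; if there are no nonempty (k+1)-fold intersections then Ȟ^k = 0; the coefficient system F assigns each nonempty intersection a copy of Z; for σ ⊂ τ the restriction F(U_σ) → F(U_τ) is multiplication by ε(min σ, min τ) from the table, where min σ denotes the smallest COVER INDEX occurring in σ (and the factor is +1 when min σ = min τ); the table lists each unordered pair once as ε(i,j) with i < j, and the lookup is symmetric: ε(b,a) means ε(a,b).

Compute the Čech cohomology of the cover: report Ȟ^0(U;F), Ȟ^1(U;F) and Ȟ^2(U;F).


Ȟ^0(U;F) ≅ 0,  Ȟ^1(U;F) ≅ Z ⊕ Z/2,  Ȟ^2(U;F) ≅ 0

nonempty intersections:
  U12={p} U13={q} U14={t} U15={u} U23={r} U45={s}
C dims 5,6; δ0: rk 5, SNF 1^4·2
Ȟ^0: (5−5)−0=0 ⇒ 0
Ȟ^1: (6−0)−5=1 plus torsion [2] ⇒ Z ⊕ Z/2
Ȟ^2: (0−0)−0=0 ⇒ 0


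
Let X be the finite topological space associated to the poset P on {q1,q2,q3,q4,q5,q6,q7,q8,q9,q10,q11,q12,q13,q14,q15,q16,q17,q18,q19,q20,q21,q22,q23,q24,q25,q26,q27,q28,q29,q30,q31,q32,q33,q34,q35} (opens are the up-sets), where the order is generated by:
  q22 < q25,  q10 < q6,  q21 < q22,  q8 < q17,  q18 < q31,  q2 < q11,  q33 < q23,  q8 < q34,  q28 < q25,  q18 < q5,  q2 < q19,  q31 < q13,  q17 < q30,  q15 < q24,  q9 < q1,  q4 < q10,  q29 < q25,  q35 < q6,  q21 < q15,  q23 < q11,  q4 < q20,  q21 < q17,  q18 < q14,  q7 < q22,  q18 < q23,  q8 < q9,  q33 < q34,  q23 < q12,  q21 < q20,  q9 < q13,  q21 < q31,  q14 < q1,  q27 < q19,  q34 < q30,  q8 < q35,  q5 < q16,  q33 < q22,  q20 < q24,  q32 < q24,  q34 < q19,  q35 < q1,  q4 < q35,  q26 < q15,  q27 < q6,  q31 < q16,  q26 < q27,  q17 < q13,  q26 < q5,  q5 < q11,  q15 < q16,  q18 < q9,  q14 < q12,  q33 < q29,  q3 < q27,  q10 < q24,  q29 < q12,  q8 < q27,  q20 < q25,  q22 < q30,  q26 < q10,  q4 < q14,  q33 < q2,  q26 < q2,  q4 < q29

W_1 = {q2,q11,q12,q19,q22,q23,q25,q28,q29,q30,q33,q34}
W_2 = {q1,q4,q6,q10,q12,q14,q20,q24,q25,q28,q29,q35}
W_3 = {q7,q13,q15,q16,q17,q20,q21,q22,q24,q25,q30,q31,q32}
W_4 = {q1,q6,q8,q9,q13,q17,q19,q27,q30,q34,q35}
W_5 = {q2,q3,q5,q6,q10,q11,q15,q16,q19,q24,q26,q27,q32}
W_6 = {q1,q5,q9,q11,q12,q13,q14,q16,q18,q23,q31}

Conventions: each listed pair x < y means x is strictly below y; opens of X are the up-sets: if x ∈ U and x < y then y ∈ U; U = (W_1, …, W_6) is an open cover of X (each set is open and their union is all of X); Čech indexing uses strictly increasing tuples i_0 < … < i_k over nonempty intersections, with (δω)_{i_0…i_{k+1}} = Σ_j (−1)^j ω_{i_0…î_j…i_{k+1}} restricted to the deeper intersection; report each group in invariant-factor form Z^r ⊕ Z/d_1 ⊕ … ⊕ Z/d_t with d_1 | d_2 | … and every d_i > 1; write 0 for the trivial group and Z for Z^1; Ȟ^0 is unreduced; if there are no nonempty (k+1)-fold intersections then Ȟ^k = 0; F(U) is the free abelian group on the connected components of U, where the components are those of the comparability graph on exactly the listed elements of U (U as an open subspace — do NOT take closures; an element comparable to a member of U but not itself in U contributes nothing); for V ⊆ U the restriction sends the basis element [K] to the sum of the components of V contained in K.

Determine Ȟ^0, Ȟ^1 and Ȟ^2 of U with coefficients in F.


nerve of the cover:
  W12={q12,q25,q28,q29} W13={q22,q25,q30} W14={q19,q30,q34} W15={q2,q11,q19} W16={q11,q12,q23} W23={q20,q24,q25} W24={q1,q6,q35} W25={q6,q10,q24} W26={q1,q12,q14} W34={q13,q17,q30} W35={q15,q16,q24,q32} W36={q13,q16,q31} W45={q6,q19,q27} W46={q1,q9,q13} W56={q5,q11,q16}
  W123={q25} W126={q12} W134={q30} W145={q19} W156={q11} W235={q24} W245={q6} W246={q1} W346={q13} W356={q16}
components per intersection:
  W1: {q2,q11,q12,q19,q22,q23,q25,q28,q29,q30,q33,q34}
  W2: {q1,q4,q6,q10,q12,q14,q20,q24,q25,q28,q29,q35}
  W3: {q7,q13,q15,q16,q17,q20,q21,q22,q24,q25,q30,q31,q32}
  W4: {q1,q6,q8,q9,q13,q17,q19,q27,q30,q34,q35}
  W5: {q2,q3,q5,q6,q10,q11,q15,q16,q19,q24,q26,q27,q32}
  W6: {q1,q5,q9,q11,q12,q13,q14,q16,q18,q23,q31}
  W12: {q12,q25,q28,q29}
  W13: {q22,q25,q30}
  W14: {q19,q30,q34}
  W15: {q2,q11,q19}
  W16: {q11,q12,q23}
  W23: {q20,q24,q25}
  W24: {q1,q6,q35}
  W25: {q6,q10,q24}
  W26: {q1,q12,q14}
  W34: {q13,q17,q30}
  W35: {q15,q16,q24,q32}
  W36: {q13,q16,q31}
  W45: {q6,q19,q27}
  W46: {q1,q9,q13}
  W56: {q5,q11,q16}
  W123: {q25}
  W126: {q12}
  W134: {q30}
  W145: {q19}
  W156: {q11}
  W235: {q24}
  W245: {q6}
  W246: {q1}
  W346: {q13}
  W356: {q16}
C dims 6,15,10; δ0: rk 5, SNF 1^5; δ1: rk 10, SNF 1^9·2
Ȟ^0 = (6 − 5) − 0 = 1, so Ȟ^0 ≅ Z
Ȟ^1 = (15 − 10) − 5 = 0, so Ȟ^1 ≅ 0
Ȟ^2 = (10 − 0) − 10 = 0 plus torsion [2], so Ȟ^2 ≅ Z/2

Ȟ^0 = Z,  Ȟ^1 = 0,  Ȟ^2 = Z/2


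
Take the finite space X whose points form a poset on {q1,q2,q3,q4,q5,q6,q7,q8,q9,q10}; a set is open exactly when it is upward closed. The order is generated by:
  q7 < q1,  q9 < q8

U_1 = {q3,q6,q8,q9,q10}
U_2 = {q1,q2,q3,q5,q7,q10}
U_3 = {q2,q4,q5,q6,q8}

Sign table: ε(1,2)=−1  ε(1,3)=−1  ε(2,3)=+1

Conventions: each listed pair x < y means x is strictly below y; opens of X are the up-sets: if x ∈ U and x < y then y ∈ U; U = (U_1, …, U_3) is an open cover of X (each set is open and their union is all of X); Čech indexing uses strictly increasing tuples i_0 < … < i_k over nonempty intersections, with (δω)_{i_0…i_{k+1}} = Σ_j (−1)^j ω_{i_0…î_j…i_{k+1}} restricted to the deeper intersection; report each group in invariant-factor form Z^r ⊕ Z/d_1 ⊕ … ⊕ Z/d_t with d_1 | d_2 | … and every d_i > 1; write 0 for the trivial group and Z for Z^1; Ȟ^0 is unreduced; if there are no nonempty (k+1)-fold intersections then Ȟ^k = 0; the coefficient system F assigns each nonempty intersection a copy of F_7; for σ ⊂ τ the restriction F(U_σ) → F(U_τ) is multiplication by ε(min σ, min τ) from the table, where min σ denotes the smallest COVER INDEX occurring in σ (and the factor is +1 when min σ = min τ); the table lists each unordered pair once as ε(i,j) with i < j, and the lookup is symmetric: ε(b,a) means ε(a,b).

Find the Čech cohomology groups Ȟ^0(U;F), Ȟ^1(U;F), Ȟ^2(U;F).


Ȟ^0 ≅ Z/7, Ȟ^1 ≅ Z/7 and Ȟ^2 ≅ 0

nonempty intersections:
  U12={q3,q10} U13={q6,q8} U23={q2,q5}
C dims 3,3; δ0: rk_F7 2
Ȟ^0: (3−2)−0=1 ⇒ Z/7
Ȟ^1: (3−0)−2=1 ⇒ Z/7
Ȟ^2: (0−0)−0=0 ⇒ 0


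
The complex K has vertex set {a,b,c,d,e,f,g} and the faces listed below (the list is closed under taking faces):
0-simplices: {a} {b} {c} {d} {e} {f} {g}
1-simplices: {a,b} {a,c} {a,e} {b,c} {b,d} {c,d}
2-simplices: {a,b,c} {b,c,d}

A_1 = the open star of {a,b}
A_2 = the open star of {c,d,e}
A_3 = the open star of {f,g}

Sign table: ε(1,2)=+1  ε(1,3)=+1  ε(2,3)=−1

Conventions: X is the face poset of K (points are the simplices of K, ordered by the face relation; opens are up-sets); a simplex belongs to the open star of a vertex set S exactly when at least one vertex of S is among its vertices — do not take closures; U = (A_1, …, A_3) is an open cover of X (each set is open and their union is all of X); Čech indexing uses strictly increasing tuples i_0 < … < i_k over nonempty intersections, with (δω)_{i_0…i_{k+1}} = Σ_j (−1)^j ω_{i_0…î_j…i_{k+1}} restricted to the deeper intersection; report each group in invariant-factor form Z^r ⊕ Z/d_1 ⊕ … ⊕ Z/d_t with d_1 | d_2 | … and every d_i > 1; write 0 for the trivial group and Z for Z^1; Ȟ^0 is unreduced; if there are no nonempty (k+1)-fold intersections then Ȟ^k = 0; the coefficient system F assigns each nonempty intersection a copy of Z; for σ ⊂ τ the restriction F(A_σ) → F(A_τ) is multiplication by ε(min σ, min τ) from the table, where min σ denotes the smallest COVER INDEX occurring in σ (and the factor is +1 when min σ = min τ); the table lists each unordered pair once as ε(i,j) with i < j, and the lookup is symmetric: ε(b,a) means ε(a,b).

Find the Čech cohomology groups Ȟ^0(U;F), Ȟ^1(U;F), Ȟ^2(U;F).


nonempty overlaps:
  A1={{a},{b},{a,b},{a,c},{a,e},{b,c},{b,d},{a,b,c},{b,c,d}} A2={{c},{d},{e},{a,c},{a,e},{b,c},{b,d},{c,d},{a,b,c},{b,c,d}} A3={{f},{g}}
  A12={{a,c},{a,e},{b,c},{b,d},{a,b,c},{b,c,d}}
C dims 3,1; δ0: rk 1, SNF 1^1
degree 0: 3−1−0 = 2 → Ȟ^0 ≅ Z^2
degree 1: 1−0−1 = 0 → Ȟ^1 ≅ 0
degree 2: 0−0−0 = 0 → Ȟ^2 ≅ 0

Ȟ^0 ≅ Z^2, Ȟ^1 ≅ 0, Ȟ^2 ≅ 0


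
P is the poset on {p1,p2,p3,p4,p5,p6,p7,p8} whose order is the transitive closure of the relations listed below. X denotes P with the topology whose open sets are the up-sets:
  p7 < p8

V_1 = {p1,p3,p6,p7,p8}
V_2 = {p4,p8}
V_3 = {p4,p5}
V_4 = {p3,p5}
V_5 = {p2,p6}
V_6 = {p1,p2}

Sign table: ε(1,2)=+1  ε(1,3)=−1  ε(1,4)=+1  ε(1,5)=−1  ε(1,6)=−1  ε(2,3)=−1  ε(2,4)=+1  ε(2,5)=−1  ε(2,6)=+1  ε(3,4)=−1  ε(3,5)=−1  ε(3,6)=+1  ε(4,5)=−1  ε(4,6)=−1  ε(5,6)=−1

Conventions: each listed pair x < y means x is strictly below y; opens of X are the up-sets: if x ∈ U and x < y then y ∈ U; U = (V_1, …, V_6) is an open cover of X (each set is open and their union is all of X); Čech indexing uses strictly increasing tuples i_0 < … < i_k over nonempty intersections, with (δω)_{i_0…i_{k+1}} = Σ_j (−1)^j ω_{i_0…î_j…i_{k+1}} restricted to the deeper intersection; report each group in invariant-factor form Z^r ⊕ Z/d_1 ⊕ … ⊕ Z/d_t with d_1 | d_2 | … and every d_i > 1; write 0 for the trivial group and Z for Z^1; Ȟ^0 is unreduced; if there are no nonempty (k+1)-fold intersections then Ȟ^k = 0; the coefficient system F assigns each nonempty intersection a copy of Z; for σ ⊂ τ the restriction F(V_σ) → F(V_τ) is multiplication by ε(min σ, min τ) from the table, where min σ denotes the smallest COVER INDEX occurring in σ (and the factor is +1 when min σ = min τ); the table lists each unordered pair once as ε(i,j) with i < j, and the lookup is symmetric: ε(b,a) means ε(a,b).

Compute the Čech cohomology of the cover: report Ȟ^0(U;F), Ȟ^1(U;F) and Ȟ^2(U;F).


nerve simplices:
  V12={p8} V14={p3} V15={p6} V16={p1} V23={p4} V34={p5} V56={p2}
C dims 6,7; δ0: rk 6, SNF 1^5·2
degree 0: 6−6−0 = 0 → Ȟ^0 ≅ 0
degree 1: 7−0−6 = 1 plus torsion [2] → Ȟ^1 ≅ Z ⊕ Z/2
degree 2: 0−0−0 = 0 → Ȟ^2 ≅ 0

Ȟ^0 ≅ 0, Ȟ^1 ≅ Z ⊕ Z/2 and Ȟ^2 ≅ 0


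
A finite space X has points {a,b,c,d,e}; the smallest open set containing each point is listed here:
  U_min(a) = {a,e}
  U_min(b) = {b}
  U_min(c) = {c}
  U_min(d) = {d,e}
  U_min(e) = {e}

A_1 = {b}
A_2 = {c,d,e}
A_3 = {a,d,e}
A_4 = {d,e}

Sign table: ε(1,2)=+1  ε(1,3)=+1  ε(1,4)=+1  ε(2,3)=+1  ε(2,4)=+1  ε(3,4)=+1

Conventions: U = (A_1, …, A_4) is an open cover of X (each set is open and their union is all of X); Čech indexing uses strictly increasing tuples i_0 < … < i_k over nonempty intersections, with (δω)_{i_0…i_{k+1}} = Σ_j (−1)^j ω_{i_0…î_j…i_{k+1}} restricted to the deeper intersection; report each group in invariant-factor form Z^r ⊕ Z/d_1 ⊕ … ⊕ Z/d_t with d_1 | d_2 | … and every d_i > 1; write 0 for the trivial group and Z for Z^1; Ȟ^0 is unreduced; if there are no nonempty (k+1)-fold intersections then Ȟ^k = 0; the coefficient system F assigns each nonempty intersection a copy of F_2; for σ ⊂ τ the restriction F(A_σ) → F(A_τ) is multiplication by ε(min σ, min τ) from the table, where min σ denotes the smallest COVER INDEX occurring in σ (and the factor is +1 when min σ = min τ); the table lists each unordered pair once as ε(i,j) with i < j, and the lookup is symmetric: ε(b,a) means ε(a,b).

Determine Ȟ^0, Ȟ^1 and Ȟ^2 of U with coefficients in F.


nerve of the cover:
  A23={d,e} A24={d,e} A34={d,e}
  A234={d,e}
C dims 4,3,1; δ0: rk_F2 2; δ1: rk_F2 1
Ȟ^0 = (4 − 2) − 0 = 2, so Ȟ^0 ≅ Z/2 ⊕ Z/2
Ȟ^1 = (3 − 1) − 2 = 0, so Ȟ^1 ≅ 0
Ȟ^2 = (1 − 0) − 1 = 0, so Ȟ^2 ≅ 0

Ȟ^0(U;F) ≅ Z/2 ⊕ Z/2, Ȟ^1(U;F) ≅ 0 and Ȟ^2(U;F) ≅ 0


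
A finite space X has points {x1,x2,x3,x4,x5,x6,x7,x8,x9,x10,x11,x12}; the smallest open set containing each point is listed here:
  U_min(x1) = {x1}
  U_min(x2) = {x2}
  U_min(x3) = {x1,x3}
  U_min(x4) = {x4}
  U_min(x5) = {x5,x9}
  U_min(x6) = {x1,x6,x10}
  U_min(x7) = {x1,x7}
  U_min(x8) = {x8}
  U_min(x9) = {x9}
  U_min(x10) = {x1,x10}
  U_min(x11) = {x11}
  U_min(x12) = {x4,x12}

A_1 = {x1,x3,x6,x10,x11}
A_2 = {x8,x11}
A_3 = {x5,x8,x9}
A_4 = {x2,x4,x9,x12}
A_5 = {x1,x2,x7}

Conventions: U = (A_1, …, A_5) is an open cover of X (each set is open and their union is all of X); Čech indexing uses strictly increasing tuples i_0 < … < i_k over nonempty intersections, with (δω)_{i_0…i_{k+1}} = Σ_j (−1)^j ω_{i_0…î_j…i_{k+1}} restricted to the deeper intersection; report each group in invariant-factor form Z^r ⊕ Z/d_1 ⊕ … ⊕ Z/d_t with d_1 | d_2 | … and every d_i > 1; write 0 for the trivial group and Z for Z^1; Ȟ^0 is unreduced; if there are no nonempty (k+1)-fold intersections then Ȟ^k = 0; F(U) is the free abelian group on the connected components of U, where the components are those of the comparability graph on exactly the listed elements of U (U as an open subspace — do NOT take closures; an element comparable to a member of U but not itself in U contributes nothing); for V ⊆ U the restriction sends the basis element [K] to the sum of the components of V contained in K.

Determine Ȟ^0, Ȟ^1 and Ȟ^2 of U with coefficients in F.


intersection data:
  A12={x11} A15={x1} A23={x8} A34={x9} A45={x2}
components per intersection:
  A1: {x1,x3,x6,x10} {x11}
  A2: {x8} {x11}
  A3: {x5,x9} {x8}
  A4: {x2} {x4,x12} {x9}
  A5: {x1,x7} {x2}
  A12: {x11}
  A15: {x1}
  A23: {x8}
  A34: {x9}
  A45: {x2}
C dims 11,5; δ0: rk 5, SNF 1^5
Ȟ^0 = (11 − 5) − 0 = 6, so Ȟ^0 ≅ Z^6
Ȟ^1 = (5 − 0) − 5 = 0, so Ȟ^1 ≅ 0
Ȟ^2 = (0 − 0) − 0 = 0, so Ȟ^2 ≅ 0

Ȟ^0 ≅ Z^6; Ȟ^1 ≅ 0; Ȟ^2 ≅ 0


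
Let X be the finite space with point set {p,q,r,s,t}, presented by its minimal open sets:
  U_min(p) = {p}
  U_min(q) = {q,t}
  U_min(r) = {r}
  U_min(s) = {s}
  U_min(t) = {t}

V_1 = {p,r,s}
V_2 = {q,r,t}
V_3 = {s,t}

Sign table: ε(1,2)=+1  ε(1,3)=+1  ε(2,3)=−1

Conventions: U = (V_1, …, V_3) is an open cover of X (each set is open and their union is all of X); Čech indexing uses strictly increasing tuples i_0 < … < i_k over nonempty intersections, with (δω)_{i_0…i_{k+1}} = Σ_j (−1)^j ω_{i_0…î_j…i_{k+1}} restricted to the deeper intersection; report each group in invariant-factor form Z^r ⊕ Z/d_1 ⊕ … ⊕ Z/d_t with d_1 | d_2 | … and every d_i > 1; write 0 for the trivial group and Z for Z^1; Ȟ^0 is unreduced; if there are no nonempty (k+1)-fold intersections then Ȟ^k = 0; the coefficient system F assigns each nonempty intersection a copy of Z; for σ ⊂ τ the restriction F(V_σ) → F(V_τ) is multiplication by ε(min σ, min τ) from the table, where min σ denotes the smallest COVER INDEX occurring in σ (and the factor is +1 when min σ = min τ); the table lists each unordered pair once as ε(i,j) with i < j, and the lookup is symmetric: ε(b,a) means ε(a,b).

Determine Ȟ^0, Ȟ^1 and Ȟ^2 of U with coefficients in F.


intersection data:
  V12={r} V13={s} V23={t}
C dims 3,3; δ0: rk 3, SNF 1^2·2
Ȟ^0 = (3 − 3) − 0 = 0, so Ȟ^0 ≅ 0
Ȟ^1 = (3 − 0) − 3 = 0 plus torsion [2], so Ȟ^1 ≅ Z/2
Ȟ^2 = (0 − 0) − 0 = 0, so Ȟ^2 ≅ 0

Ȟ^0 = 0, Ȟ^1 = Z/2, Ȟ^2 = 0


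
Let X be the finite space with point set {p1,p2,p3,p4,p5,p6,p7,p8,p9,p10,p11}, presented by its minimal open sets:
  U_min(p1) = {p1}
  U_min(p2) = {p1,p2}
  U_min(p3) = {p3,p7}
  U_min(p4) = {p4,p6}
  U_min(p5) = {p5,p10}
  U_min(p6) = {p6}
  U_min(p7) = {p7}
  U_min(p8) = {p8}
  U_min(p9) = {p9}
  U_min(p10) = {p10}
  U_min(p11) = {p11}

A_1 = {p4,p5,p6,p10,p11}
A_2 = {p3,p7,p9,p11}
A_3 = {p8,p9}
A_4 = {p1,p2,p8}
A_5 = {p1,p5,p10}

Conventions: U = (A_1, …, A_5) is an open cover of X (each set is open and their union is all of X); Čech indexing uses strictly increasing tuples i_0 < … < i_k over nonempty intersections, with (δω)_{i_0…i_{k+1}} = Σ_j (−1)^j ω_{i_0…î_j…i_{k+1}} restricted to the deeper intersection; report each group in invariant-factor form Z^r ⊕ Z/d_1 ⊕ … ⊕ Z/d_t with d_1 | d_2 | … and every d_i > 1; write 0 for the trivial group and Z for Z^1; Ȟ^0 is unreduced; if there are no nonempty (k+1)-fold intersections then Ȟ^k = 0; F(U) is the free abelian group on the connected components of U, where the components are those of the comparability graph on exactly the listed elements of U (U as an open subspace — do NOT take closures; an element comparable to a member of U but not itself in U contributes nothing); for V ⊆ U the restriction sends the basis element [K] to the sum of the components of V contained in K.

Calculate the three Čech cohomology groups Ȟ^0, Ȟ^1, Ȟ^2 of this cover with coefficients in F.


intersection data:
  A12={p11} A15={p5,p10} A23={p9} A34={p8} A45={p1}
components per intersection:
  A1: {p4,p6} {p5,p10} {p11}
  A2: {p3,p7} {p9} {p11}
  A3: {p8} {p9}
  A4: {p1,p2} {p8}
  A5: {p1} {p5,p10}
  A12: {p11}
  A15: {p5,p10}
  A23: {p9}
  A34: {p8}
  A45: {p1}
C dims 12,5; δ0: rk 5, SNF 1^5
Ȟ^0 = (12 − 5) − 0 = 7, so Ȟ^0 ≅ Z^7
Ȟ^1 = (5 − 0) − 5 = 0, so Ȟ^1 ≅ 0
Ȟ^2 = (0 − 0) − 0 = 0, so Ȟ^2 ≅ 0

Ȟ^0(U;F) ≅ Z^7, Ȟ^1(U;F) ≅ 0 and Ȟ^2(U;F) ≅ 0


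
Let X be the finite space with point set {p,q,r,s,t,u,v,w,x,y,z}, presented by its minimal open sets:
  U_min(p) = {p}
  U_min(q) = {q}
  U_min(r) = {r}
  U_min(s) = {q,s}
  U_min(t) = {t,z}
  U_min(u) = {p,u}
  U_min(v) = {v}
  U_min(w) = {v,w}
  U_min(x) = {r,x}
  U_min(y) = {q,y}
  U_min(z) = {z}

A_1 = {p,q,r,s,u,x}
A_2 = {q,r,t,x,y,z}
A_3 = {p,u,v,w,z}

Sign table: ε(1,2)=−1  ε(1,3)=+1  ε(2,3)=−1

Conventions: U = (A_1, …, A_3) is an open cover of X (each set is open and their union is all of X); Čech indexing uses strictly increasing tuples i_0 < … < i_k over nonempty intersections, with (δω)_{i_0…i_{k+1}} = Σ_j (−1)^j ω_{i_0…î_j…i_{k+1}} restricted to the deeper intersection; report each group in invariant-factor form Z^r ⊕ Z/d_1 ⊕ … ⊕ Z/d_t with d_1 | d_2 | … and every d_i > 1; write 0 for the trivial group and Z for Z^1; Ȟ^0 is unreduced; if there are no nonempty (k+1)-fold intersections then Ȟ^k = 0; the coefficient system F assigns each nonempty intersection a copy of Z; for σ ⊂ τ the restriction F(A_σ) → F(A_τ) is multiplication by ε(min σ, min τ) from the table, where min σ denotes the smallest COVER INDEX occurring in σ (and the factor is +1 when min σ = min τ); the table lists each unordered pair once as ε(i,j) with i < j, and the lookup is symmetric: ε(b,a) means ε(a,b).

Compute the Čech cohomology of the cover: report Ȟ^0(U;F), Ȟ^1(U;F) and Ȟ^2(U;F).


Ȟ^0 ≅ Z,  Ȟ^1 ≅ Z,  Ȟ^2 ≅ 0

nerve simplices:
  A12={q,r,x} A13={p,u} A23={z}
C dims 3,3; δ0: rk 2, SNF 1^2
degree 0: 3−2−0 = 1 → Ȟ^0 ≅ Z
degree 1: 3−0−2 = 1 → Ȟ^1 ≅ Z
degree 2: 0−0−0 = 0 → Ȟ^2 ≅ 0


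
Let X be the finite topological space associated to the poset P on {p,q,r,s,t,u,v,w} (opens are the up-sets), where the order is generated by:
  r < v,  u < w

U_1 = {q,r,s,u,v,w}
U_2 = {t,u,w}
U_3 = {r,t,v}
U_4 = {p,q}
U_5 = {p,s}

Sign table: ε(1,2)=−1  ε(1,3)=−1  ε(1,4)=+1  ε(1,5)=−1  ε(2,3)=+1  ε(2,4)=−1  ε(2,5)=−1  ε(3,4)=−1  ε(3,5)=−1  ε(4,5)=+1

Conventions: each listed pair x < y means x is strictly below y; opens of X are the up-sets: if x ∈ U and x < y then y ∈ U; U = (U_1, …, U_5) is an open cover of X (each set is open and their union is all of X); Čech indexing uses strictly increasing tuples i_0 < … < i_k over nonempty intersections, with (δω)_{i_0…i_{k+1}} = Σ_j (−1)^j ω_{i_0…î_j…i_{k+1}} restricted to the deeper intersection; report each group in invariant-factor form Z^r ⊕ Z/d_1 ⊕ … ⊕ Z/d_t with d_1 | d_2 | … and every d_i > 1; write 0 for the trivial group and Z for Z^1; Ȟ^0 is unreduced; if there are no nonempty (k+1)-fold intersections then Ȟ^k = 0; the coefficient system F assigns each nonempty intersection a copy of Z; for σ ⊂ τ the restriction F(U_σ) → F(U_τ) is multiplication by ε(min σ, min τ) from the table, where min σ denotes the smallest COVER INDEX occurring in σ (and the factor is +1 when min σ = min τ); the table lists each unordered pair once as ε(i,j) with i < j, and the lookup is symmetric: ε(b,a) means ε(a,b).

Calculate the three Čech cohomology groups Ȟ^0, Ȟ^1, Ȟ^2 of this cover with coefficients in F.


cover nerve:
  U12={u,w} U13={r,v} U14={q} U15={s} U23={t} U45={p}
C dims 5,6; δ0: rk 5, SNF 1^4·2
Ȟ^0: (5−5)−0=0 ⇒ 0
Ȟ^1: (6−0)−5=1 plus torsion [2] ⇒ Z ⊕ Z/2
Ȟ^2: (0−0)−0=0 ⇒ 0

Ȟ^0 ≅ 0; Ȟ^1 ≅ Z ⊕ Z/2; Ȟ^2 ≅ 0


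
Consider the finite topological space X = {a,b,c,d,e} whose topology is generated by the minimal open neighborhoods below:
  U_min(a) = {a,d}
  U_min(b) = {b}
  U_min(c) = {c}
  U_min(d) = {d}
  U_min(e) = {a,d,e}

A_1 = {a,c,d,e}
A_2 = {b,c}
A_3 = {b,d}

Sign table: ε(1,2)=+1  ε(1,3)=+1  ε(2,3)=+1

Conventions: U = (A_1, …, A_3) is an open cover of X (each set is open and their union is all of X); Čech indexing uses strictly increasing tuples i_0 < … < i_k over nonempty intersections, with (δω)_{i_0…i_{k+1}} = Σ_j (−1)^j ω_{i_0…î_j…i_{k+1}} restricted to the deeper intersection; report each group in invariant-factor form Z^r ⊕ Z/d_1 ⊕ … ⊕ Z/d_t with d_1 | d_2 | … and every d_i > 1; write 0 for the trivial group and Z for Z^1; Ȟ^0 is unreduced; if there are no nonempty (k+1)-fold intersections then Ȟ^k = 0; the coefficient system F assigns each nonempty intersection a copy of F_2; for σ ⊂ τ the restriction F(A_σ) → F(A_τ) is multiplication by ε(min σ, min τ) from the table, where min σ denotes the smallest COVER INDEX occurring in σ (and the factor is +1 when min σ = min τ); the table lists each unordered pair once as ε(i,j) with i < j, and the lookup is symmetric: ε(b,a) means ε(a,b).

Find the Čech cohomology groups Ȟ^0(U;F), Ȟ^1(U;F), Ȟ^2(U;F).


nonempty intersections:
  A12={c} A13={d} A23={b}
C dims 3,3; δ0: rk_F2 2
Ȟ^0: (3−2)−0=1 ⇒ Z/2
Ȟ^1: (3−0)−2=1 ⇒ Z/2
Ȟ^2: (0−0)−0=0 ⇒ 0

Ȟ^0 ≅ Z/2,  Ȟ^1 ≅ Z/2,  Ȟ^2 ≅ 0
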